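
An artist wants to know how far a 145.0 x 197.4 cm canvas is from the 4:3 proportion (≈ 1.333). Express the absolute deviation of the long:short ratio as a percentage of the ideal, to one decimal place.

Ratio = 197.4 / 145.0 ≈ 1.3614.
Ideal 4:3 ≈ 1.3333. |1.3614 − 1.3333| / 1.3333 ≈ 2.11% → 2.1%.

2.1%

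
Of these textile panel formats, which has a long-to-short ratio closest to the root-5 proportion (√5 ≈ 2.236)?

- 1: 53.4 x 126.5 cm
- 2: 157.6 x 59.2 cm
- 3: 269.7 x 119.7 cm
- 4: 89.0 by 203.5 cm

3

Target root-5 ≈ 2.236.
1: 2.369 (Δ0.133)  2: 2.662 (Δ0.426)  3: 2.253 (Δ0.017)  4: 2.287 (Δ0.051)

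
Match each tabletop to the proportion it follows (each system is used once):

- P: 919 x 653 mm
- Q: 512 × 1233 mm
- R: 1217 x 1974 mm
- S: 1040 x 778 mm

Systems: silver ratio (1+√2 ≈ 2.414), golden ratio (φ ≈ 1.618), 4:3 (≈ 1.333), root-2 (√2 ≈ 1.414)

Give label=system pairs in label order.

P=root-2, Q=silver ratio, R=golden ratio, S=4:3

P = 919/653 ≈ 1.407 → root-2 (1.414)
Q = 1233/512 ≈ 2.408 → silver ratio (2.414)
R = 1974/1217 ≈ 1.622 → golden ratio (1.618)
S = 1040/778 ≈ 1.337 → 4:3 (1.333)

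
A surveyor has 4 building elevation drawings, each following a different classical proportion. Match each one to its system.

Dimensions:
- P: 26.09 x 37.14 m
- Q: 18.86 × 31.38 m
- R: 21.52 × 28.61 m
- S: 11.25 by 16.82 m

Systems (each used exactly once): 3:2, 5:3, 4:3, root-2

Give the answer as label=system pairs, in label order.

Ratios: P ≈ 1.424; Q ≈ 1.664; R ≈ 1.329; S ≈ 1.495.
Targets: 3:2 ≈ 1.500; 5:3 ≈ 1.667; 4:3 ≈ 1.333; root-2 ≈ 1.414.

P=root-2, Q=5:3, R=4:3, S=3:2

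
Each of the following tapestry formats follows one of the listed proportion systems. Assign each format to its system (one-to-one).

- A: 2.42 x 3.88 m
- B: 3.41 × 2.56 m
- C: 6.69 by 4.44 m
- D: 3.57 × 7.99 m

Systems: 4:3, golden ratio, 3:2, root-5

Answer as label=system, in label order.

A=golden ratio, B=4:3, C=3:2, D=root-5

A = 3.88/2.42 ≈ 1.603 → golden ratio (1.618)
B = 3.41/2.56 ≈ 1.332 → 4:3 (1.333)
C = 6.69/4.44 ≈ 1.507 → 3:2 (1.500)
D = 7.99/3.57 ≈ 2.238 → root-5 (2.236)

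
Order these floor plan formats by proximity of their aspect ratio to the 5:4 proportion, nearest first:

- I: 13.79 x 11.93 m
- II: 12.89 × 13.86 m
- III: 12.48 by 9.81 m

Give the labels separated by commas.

III, I, II

Ratios: I = 13.79 / 11.93 ≈ 1.156; II = 13.86 / 12.89 ≈ 1.075; III = 12.48 / 9.81 ≈ 1.272.
|Δ from 1.250|: I 0.094; II 0.175; III 0.022.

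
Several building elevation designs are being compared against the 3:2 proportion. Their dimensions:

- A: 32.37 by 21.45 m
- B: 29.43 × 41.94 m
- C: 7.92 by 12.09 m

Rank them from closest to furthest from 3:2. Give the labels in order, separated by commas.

A, C, B

A: 32.37/21.45 ≈ 1.509 → |1.509 − 1.500| = 0.009
B: 41.94/29.43 ≈ 1.425 → |1.425 − 1.500| = 0.075
C: 12.09/7.92 ≈ 1.527 → |1.527 − 1.500| = 0.027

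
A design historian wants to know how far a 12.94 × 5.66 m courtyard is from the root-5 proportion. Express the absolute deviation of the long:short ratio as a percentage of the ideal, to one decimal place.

2.2%

Ratio = 12.94 / 5.66 ≈ 2.2862.
Ideal root-5 ≈ 2.2361. |2.2862 − 2.2361| / 2.2361 ≈ 2.24% → 2.2%.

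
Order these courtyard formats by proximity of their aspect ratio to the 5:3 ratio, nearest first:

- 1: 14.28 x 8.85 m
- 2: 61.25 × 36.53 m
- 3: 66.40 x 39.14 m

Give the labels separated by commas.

Ratios: 1 = 14.28 / 8.85 ≈ 1.614; 2 = 61.25 / 36.53 ≈ 1.677; 3 = 66.40 / 39.14 ≈ 1.696.
|Δ from 1.667|: 1 0.053; 2 0.010; 3 0.029.

2, 3, 1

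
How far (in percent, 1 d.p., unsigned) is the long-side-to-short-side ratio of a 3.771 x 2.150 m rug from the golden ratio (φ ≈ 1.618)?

8.4%

Ratio = 3.771 / 2.150 ≈ 1.7540.
Ideal golden ratio ≈ 1.6180. |1.7540 − 1.6180| / 1.6180 ≈ 8.41% → 8.4%.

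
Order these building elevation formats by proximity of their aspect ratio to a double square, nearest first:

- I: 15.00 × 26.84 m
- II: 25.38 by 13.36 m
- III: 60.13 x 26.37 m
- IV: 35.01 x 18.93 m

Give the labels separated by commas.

Ratios: I = 26.84 / 15.00 ≈ 1.789; II = 25.38 / 13.36 ≈ 1.900; III = 60.13 / 26.37 ≈ 2.280; IV = 35.01 / 18.93 ≈ 1.849.
|Δ from 2.000|: I 0.211; II 0.100; III 0.280; IV 0.151.

II, IV, I, III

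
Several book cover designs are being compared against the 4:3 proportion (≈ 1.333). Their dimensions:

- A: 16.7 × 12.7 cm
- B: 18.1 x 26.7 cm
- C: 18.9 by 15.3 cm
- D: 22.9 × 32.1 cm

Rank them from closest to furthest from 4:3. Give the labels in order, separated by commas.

A: 16.7/12.7 ≈ 1.315 → |1.315 − 1.333| = 0.018
B: 26.7/18.1 ≈ 1.475 → |1.475 − 1.333| = 0.142
C: 18.9/15.3 ≈ 1.235 → |1.235 − 1.333| = 0.098
D: 32.1/22.9 ≈ 1.402 → |1.402 − 1.333| = 0.069

A, D, C, B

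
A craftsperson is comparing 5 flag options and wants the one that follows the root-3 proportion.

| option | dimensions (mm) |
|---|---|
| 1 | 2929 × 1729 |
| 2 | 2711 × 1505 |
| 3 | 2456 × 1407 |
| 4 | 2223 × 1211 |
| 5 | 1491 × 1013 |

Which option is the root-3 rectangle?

3

Ratios (long/short): 1 ≈ 1.694; 2 ≈ 1.801; 3 ≈ 1.746; 4 ≈ 1.836; 5 ≈ 1.472.
root-3 ≈ 1.732; option 3 is nearest (Δ 0.014).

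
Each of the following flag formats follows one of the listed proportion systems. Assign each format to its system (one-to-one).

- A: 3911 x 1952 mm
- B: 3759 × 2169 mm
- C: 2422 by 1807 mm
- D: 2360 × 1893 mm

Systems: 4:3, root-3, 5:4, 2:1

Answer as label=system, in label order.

Ratios: A ≈ 2.004; B ≈ 1.733; C ≈ 1.340; D ≈ 1.247.
Targets: 4:3 ≈ 1.333; root-3 ≈ 1.732; 5:4 ≈ 1.250; 2:1 ≈ 2.000.

A=2:1, B=root-3, C=4:3, D=5:4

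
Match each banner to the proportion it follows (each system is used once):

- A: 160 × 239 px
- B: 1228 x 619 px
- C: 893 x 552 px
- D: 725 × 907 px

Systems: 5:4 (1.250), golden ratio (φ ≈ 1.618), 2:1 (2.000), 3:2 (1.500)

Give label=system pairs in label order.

Ratios: A ≈ 1.494; B ≈ 1.984; C ≈ 1.618; D ≈ 1.251.
Targets: 5:4 ≈ 1.250; golden ratio ≈ 1.618; 2:1 ≈ 2.000; 3:2 ≈ 1.500.

A=3:2, B=2:1, C=golden ratio, D=5:4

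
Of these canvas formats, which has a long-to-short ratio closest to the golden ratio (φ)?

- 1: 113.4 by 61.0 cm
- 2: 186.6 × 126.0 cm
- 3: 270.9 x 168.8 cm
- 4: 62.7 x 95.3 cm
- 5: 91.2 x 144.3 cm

3

Ratios (long/short): 1 ≈ 1.859; 2 ≈ 1.481; 3 ≈ 1.605; 4 ≈ 1.520; 5 ≈ 1.582.
golden ratio ≈ 1.618; option 3 is nearest (Δ 0.013).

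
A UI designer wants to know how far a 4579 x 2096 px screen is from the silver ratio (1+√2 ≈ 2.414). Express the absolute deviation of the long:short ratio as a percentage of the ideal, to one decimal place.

Ratio = 4579 / 2096 ≈ 2.1846.
Ideal silver ratio ≈ 2.4142. |2.1846 − 2.4142| / 2.4142 ≈ 9.51% → 9.5%.

9.5%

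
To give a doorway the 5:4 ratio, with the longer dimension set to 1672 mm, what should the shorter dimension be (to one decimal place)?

1337.6 mm

5:4 = 1.25000.
Shorter side = 1672 ÷ 1.25000 ≈ 1337.600 → 1337.6 mm.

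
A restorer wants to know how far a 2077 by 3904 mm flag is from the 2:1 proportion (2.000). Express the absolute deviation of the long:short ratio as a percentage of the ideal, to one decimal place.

6.0%

Ratio = 3904 / 2077 ≈ 1.8796.
Ideal 2:1 = 2.0000. |1.8796 − 2.0000| / 2.0000 ≈ 6.02% → 6.0%.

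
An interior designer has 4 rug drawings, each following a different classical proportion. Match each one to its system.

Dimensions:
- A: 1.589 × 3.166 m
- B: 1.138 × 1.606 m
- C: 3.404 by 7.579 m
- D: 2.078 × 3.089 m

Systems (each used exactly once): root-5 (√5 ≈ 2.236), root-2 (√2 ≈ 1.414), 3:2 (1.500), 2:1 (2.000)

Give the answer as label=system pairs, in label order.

A = 3.166/1.589 ≈ 1.992 → 2:1 (2.000)
B = 1.606/1.138 ≈ 1.411 → root-2 (1.414)
C = 7.579/3.404 ≈ 2.226 → root-5 (2.236)
D = 3.089/2.078 ≈ 1.487 → 3:2 (1.500)

A=2:1, B=root-2, C=root-5, D=3:2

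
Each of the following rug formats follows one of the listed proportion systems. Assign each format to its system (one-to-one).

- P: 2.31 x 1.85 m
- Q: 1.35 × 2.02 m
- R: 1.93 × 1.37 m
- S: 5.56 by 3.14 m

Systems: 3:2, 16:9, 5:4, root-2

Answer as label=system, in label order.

P=5:4, Q=3:2, R=root-2, S=16:9

P = 2.31/1.85 ≈ 1.249 → 5:4 (1.250)
Q = 2.02/1.35 ≈ 1.496 → 3:2 (1.500)
R = 1.93/1.37 ≈ 1.409 → root-2 (1.414)
S = 5.56/3.14 ≈ 1.771 → 16:9 (1.778)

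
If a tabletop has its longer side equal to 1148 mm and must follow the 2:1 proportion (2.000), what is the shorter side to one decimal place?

2:1 = 2.00000.
Shorter side = 1148 ÷ 2.00000 ≈ 574.000 → 574.0 mm.

574.0 mm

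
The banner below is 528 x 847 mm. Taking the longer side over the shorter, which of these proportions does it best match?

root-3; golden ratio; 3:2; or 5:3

golden ratio

Ratio = 847 / 528 ≈ 1.604.
Distances: root-3 1.732 (Δ 0.128); golden ratio 1.618 (Δ 0.014); 3:2 1.500 (Δ 0.104); 5:3 1.667 (Δ 0.063).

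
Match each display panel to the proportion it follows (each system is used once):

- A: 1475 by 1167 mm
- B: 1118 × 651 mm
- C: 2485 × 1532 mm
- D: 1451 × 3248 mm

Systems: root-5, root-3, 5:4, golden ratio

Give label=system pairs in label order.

A = 1475/1167 ≈ 1.264 → 5:4 (1.250)
B = 1118/651 ≈ 1.717 → root-3 (1.732)
C = 2485/1532 ≈ 1.622 → golden ratio (1.618)
D = 3248/1451 ≈ 2.238 → root-5 (2.236)

A=5:4, B=root-3, C=golden ratio, D=root-5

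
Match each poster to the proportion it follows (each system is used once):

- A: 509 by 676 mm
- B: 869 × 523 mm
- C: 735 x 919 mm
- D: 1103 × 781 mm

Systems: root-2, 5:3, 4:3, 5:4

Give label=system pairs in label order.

A=4:3, B=5:3, C=5:4, D=root-2

A = 676/509 ≈ 1.328 → 4:3 (1.333)
B = 869/523 ≈ 1.662 → 5:3 (1.667)
C = 919/735 ≈ 1.250 → 5:4 (1.250)
D = 1103/781 ≈ 1.412 → root-2 (1.414)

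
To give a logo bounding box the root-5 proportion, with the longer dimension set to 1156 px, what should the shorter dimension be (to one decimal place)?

root-5 ≈ 2.23607.
Shorter side = 1156 ÷ 2.23607 ≈ 516.978 → 517.0 px.

517.0 px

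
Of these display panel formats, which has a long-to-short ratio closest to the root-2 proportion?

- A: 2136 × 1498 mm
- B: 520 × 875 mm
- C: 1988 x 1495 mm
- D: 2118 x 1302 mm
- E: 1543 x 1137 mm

A

Target root-2 ≈ 1.414.
A: 1.426 (Δ0.012)  B: 1.683 (Δ0.269)  C: 1.330 (Δ0.084)  D: 1.627 (Δ0.213)  E: 1.357 (Δ0.057)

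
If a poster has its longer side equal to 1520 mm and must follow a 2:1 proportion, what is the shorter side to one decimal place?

760.0 mm

2:1 = 2.00000.
Shorter side = 1520 ÷ 2.00000 ≈ 760.000 → 760.0 mm.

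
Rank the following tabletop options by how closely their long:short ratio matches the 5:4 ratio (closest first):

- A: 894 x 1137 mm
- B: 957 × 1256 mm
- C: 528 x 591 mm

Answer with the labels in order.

A: 1137/894 ≈ 1.272 → |1.272 − 1.250| = 0.022
B: 1256/957 ≈ 1.312 → |1.312 − 1.250| = 0.062
C: 591/528 ≈ 1.119 → |1.119 − 1.250| = 0.131

A, B, C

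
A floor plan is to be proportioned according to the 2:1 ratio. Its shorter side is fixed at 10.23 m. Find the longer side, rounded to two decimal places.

2:1 = 2.00000.
Longer side = 10.23 × 2.00000 ≈ 20.4600 → 20.46 m.

20.46 m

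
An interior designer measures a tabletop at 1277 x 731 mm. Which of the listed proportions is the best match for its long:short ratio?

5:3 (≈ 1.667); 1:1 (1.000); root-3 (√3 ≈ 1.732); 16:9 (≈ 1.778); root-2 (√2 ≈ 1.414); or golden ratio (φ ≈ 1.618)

1277/731 ≈ 1.747. Nearest candidates are root-3 (1.732, off by 0.015) and 16:9 (1.778, off by 0.031).

root-3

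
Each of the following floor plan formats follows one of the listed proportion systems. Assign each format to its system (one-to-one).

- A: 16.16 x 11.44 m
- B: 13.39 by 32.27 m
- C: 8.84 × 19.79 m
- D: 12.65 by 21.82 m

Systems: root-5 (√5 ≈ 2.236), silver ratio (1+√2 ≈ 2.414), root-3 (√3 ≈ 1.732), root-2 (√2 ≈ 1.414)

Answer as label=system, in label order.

A=root-2, B=silver ratio, C=root-5, D=root-3

A = 16.16/11.44 ≈ 1.413 → root-2 (1.414)
B = 32.27/13.39 ≈ 2.410 → silver ratio (2.414)
C = 19.79/8.84 ≈ 2.239 → root-5 (2.236)
D = 21.82/12.65 ≈ 1.725 → root-3 (1.732)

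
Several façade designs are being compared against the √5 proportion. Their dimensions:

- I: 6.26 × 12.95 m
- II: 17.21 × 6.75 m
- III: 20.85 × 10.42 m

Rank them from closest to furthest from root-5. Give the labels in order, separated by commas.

Ratios: I = 12.95 / 6.26 ≈ 2.069; II = 17.21 / 6.75 ≈ 2.550; III = 20.85 / 10.42 ≈ 2.001.
|Δ from 2.236|: I 0.167; II 0.314; III 0.235.

I, III, II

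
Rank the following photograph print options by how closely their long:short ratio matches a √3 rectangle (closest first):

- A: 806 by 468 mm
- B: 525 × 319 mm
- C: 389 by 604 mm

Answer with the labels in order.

A, B, C

A: 806/468 ≈ 1.722 → |1.722 − 1.732| = 0.010
B: 525/319 ≈ 1.646 → |1.646 − 1.732| = 0.086
C: 604/389 ≈ 1.553 → |1.553 − 1.732| = 0.179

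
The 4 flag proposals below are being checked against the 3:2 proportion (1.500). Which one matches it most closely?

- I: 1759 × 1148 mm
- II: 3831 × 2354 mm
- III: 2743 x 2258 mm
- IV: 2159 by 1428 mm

Target 3:2 ≈ 1.500.
I: 1.532 (Δ0.032)  II: 1.627 (Δ0.127)  III: 1.215 (Δ0.285)  IV: 1.512 (Δ0.012)

IV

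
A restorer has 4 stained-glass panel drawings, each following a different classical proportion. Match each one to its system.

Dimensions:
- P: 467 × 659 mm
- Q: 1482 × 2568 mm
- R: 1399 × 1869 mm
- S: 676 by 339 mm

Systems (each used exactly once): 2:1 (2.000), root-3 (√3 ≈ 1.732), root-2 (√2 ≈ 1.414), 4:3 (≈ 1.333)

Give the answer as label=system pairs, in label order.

Ratios: P ≈ 1.411; Q ≈ 1.733; R ≈ 1.336; S ≈ 1.994.
Targets: 2:1 ≈ 2.000; root-3 ≈ 1.732; root-2 ≈ 1.414; 4:3 ≈ 1.333.

P=root-2, Q=root-3, R=4:3, S=2:1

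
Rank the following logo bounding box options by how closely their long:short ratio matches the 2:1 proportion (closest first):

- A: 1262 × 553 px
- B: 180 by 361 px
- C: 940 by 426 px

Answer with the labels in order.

A: 1262/553 ≈ 2.282 → |2.282 − 2.000| = 0.282
B: 361/180 ≈ 2.006 → |2.006 − 2.000| = 0.006
C: 940/426 ≈ 2.207 → |2.207 − 2.000| = 0.207

B, C, A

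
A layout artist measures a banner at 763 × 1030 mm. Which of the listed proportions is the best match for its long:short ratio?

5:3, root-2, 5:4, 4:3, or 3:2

Ratio = 1030 / 763 ≈ 1.350.
Distances: 5:3 1.667 (Δ 0.317); root-2 1.414 (Δ 0.064); 5:4 1.250 (Δ 0.100); 4:3 1.333 (Δ 0.017); 3:2 1.500 (Δ 0.150).

4:3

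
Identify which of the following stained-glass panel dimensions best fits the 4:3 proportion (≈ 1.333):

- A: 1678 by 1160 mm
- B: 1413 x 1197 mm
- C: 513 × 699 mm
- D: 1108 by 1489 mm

D

Ratios (long/short): A ≈ 1.447; B ≈ 1.180; C ≈ 1.363; D ≈ 1.344.
4:3 ≈ 1.333; option D is nearest (Δ 0.011).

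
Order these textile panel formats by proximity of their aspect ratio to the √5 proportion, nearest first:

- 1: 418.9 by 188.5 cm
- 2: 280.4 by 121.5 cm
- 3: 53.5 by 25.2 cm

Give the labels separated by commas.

1, 2, 3

1: 418.9/188.5 ≈ 2.222 → |2.222 − 2.236| = 0.014
2: 280.4/121.5 ≈ 2.308 → |2.308 − 2.236| = 0.072
3: 53.5/25.2 ≈ 2.123 → |2.123 − 2.236| = 0.113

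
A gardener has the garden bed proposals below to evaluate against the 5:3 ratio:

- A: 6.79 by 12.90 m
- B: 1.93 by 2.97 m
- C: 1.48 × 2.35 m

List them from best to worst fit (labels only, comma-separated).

C, B, A

A: 12.90/6.79 ≈ 1.900 → |1.900 − 1.667| = 0.233
B: 2.97/1.93 ≈ 1.539 → |1.539 − 1.667| = 0.128
C: 2.35/1.48 ≈ 1.588 → |1.588 − 1.667| = 0.079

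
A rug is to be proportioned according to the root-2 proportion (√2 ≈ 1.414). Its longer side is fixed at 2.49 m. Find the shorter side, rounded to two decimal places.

1.76 m

root-2 ≈ 1.41421.
Shorter side = 2.49 ÷ 1.41421 ≈ 1.7607 → 1.76 m.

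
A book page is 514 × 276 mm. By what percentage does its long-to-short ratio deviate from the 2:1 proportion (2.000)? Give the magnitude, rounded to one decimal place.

Ratio = 514 / 276 ≈ 1.8623.
Ideal 2:1 = 2.0000. |1.8623 − 2.0000| / 2.0000 ≈ 6.88% → 6.9%.

6.9%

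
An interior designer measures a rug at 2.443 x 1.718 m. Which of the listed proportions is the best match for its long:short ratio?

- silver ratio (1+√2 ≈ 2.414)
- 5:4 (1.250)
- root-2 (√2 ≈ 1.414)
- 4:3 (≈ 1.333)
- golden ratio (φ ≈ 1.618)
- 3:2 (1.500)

root-2

Ratio = 2.443 / 1.718 ≈ 1.422.
Distances: silver ratio 2.414 (Δ 0.992); 5:4 1.250 (Δ 0.172); root-2 1.414 (Δ 0.008); 4:3 1.333 (Δ 0.089); golden ratio 1.618 (Δ 0.196); 3:2 1.500 (Δ 0.078).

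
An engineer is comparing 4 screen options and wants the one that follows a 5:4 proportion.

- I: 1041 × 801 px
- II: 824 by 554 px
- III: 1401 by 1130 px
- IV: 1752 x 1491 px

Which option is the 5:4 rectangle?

Target 5:4 ≈ 1.250.
I: 1.300 (Δ0.050)  II: 1.487 (Δ0.237)  III: 1.240 (Δ0.010)  IV: 1.175 (Δ0.075)

III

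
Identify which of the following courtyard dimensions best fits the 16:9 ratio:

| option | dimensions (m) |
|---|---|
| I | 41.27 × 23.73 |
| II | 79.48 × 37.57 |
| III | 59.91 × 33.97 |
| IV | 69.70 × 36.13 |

Target 16:9 ≈ 1.778.
I: 1.739 (Δ0.039)  II: 2.116 (Δ0.338)  III: 1.764 (Δ0.014)  IV: 1.929 (Δ0.151)

III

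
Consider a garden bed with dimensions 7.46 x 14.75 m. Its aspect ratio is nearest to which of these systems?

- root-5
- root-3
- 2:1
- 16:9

2:1

Ratio = 14.75 / 7.46 ≈ 1.977.
Distances: root-5 2.236 (Δ 0.259); root-3 1.732 (Δ 0.245); 2:1 2.000 (Δ 0.023); 16:9 1.778 (Δ 0.199).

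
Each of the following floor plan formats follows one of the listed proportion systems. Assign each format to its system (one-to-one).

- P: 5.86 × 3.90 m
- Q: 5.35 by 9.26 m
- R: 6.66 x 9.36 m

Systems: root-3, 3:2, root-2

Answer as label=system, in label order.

Ratios: P ≈ 1.503; Q ≈ 1.731; R ≈ 1.405.
Targets: root-3 ≈ 1.732; 3:2 ≈ 1.500; root-2 ≈ 1.414.

P=3:2, Q=root-3, R=root-2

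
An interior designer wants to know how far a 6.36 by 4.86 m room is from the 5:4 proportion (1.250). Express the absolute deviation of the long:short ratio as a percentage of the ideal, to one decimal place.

Ratio = 6.36 / 4.86 ≈ 1.3086.
Ideal 5:4 = 1.2500. |1.3086 − 1.2500| / 1.2500 ≈ 4.69% → 4.7%.

4.7%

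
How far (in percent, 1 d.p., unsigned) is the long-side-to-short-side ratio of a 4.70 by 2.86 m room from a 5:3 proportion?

Ratio = 4.70 / 2.86 ≈ 1.6434.
Ideal 5:3 ≈ 1.6667. |1.6434 − 1.6667| / 1.6667 ≈ 1.40% → 1.4%.

1.4%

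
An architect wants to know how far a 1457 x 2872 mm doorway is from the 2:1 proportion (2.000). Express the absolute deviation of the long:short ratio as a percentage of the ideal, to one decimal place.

1.4%

Ratio = 2872 / 1457 ≈ 1.9712.
Ideal 2:1 = 2.0000. |1.9712 − 2.0000| / 2.0000 ≈ 1.44% → 1.4%.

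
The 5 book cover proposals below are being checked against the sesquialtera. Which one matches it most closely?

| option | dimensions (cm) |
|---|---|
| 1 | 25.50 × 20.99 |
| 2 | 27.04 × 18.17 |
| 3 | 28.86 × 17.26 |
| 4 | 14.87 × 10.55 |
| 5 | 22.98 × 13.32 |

2

Ratios (long/short): 1 ≈ 1.215; 2 ≈ 1.488; 3 ≈ 1.672; 4 ≈ 1.409; 5 ≈ 1.725.
3:2 ≈ 1.500; option 2 is nearest (Δ 0.012).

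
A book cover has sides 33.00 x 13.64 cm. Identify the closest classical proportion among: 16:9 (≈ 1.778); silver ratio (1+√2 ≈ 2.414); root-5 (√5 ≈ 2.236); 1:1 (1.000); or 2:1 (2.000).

Ratio = 33.00 / 13.64 ≈ 2.419.
Distances: 16:9 1.778 (Δ 0.641); silver ratio 2.414 (Δ 0.005); root-5 2.236 (Δ 0.183); 1:1 1.000 (Δ 1.419); 2:1 2.000 (Δ 0.419).

silver ratio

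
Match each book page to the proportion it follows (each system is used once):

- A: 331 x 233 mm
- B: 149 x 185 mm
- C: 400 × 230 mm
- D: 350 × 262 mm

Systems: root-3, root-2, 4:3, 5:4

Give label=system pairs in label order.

A=root-2, B=5:4, C=root-3, D=4:3

Ratios: A ≈ 1.421; B ≈ 1.242; C ≈ 1.739; D ≈ 1.336.
Targets: root-3 ≈ 1.732; root-2 ≈ 1.414; 4:3 ≈ 1.333; 5:4 ≈ 1.250.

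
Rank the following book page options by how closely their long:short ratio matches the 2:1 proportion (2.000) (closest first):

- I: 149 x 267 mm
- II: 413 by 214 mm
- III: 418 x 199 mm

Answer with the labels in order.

Ratios: I = 267 / 149 ≈ 1.792; II = 413 / 214 ≈ 1.930; III = 418 / 199 ≈ 2.101.
|Δ from 2.000|: I 0.208; II 0.070; III 0.101.

II, III, I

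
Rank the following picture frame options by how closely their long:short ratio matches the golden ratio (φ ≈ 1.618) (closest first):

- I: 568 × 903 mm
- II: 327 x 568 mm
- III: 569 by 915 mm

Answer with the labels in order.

Ratios: I = 903 / 568 ≈ 1.590; II = 568 / 327 ≈ 1.737; III = 915 / 569 ≈ 1.608.
|Δ from 1.618|: I 0.028; II 0.119; III 0.010.

III, I, II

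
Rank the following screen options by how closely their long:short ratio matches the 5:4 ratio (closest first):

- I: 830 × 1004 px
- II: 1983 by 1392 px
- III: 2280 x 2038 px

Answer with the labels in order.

I: 1004/830 ≈ 1.210 → |1.210 − 1.250| = 0.040
II: 1983/1392 ≈ 1.425 → |1.425 − 1.250| = 0.175
III: 2280/2038 ≈ 1.119 → |1.119 − 1.250| = 0.131

I, III, II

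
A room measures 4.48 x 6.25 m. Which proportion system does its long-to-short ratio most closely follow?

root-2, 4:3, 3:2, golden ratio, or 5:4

root-2

6.25/4.48 ≈ 1.395. Nearest candidates are root-2 (1.414, off by 0.019) and 4:3 (1.333, off by 0.062).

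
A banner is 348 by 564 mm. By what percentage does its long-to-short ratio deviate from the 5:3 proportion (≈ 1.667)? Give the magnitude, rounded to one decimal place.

2.8%

Ratio = 564 / 348 ≈ 1.6207.
Ideal 5:3 ≈ 1.6667. |1.6207 − 1.6667| / 1.6667 ≈ 2.76% → 2.8%.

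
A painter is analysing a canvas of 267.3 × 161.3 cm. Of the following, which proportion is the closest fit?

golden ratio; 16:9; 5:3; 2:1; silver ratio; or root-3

5:3

267.3/161.3 ≈ 1.657. Nearest candidates are 5:3 (1.667, off by 0.010) and golden ratio (1.618, off by 0.039).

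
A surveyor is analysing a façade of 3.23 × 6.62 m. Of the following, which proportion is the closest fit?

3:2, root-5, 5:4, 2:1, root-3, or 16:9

6.62/3.23 ≈ 2.050. Nearest candidates are 2:1 (2.000, off by 0.050) and root-5 (2.236, off by 0.186).

2:1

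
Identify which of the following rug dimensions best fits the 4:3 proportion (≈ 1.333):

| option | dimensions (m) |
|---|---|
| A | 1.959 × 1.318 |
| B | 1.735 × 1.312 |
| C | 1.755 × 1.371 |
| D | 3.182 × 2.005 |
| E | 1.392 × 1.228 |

Ratios (long/short): A ≈ 1.486; B ≈ 1.322; C ≈ 1.280; D ≈ 1.587; E ≈ 1.134.
4:3 ≈ 1.333; option B is nearest (Δ 0.011).

B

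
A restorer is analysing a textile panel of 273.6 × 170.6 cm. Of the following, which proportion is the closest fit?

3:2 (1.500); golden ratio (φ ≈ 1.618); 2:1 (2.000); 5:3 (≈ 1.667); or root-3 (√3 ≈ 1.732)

golden ratio

273.6/170.6 ≈ 1.604. Nearest candidates are golden ratio (1.618, off by 0.014) and 5:3 (1.667, off by 0.063).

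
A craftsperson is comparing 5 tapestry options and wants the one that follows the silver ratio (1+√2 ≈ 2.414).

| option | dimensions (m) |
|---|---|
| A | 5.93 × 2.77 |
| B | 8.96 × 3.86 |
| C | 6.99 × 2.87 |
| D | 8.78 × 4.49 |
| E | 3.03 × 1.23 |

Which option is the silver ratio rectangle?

C

Target silver ratio ≈ 2.414.
A: 2.141 (Δ0.273)  B: 2.321 (Δ0.093)  C: 2.436 (Δ0.022)  D: 1.955 (Δ0.459)  E: 2.463 (Δ0.049)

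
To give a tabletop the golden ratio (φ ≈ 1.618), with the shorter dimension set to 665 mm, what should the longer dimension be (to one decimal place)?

golden ratio ≈ 1.61803.
Longer side = 665 × 1.61803 ≈ 1075.990 → 1076.0 mm.

1076.0 mm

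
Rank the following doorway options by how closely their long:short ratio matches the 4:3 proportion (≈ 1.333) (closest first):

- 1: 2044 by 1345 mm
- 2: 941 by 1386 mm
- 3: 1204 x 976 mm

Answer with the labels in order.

Ratios: 1 = 2044 / 1345 ≈ 1.520; 2 = 1386 / 941 ≈ 1.473; 3 = 1204 / 976 ≈ 1.234.
|Δ from 1.333|: 1 0.187; 2 0.140; 3 0.099.

3, 2, 1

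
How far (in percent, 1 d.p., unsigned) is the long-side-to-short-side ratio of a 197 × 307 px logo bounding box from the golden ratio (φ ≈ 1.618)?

3.7%

Ratio = 307 / 197 ≈ 1.5584.
Ideal golden ratio ≈ 1.6180. |1.5584 − 1.6180| / 1.6180 ≈ 3.68% → 3.7%.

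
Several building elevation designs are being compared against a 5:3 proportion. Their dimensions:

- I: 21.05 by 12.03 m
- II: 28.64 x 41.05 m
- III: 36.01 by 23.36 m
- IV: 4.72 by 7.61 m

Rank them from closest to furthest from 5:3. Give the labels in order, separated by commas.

IV, I, III, II

Ratios: I = 21.05 / 12.03 ≈ 1.750; II = 41.05 / 28.64 ≈ 1.433; III = 36.01 / 23.36 ≈ 1.542; IV = 7.61 / 4.72 ≈ 1.612.
|Δ from 1.667|: I 0.083; II 0.234; III 0.125; IV 0.055.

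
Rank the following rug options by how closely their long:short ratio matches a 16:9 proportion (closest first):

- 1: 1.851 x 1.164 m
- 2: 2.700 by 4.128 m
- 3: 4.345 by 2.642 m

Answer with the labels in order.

1: 1.851/1.164 ≈ 1.590 → |1.590 − 1.778| = 0.188
2: 4.128/2.700 ≈ 1.529 → |1.529 − 1.778| = 0.249
3: 4.345/2.642 ≈ 1.645 → |1.645 − 1.778| = 0.133

3, 1, 2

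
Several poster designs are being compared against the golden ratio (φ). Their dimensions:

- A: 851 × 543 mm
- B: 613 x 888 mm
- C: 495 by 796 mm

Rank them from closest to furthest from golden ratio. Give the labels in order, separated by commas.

C, A, B

A: 851/543 ≈ 1.567 → |1.567 − 1.618| = 0.051
B: 888/613 ≈ 1.449 → |1.449 − 1.618| = 0.169
C: 796/495 ≈ 1.608 → |1.608 − 1.618| = 0.010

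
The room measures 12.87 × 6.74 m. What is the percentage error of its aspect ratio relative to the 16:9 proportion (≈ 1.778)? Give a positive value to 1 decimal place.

7.4%

Ratio = 12.87 / 6.74 ≈ 1.9095.
Ideal 16:9 ≈ 1.7778. |1.9095 − 1.7778| / 1.7778 ≈ 7.41% → 7.4%.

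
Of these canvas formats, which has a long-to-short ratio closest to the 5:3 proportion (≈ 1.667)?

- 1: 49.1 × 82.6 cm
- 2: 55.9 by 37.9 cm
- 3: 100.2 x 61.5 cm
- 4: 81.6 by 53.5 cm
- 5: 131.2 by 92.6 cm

Ratios (long/short): 1 ≈ 1.682; 2 ≈ 1.475; 3 ≈ 1.629; 4 ≈ 1.525; 5 ≈ 1.417.
5:3 ≈ 1.667; option 1 is nearest (Δ 0.015).

1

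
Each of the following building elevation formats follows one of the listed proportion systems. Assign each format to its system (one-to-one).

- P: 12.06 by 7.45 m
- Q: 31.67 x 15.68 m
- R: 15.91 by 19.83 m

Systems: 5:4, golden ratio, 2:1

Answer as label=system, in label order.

Ratios: P ≈ 1.619; Q ≈ 2.020; R ≈ 1.246.
Targets: 5:4 ≈ 1.250; golden ratio ≈ 1.618; 2:1 ≈ 2.000.

P=golden ratio, Q=2:1, R=5:4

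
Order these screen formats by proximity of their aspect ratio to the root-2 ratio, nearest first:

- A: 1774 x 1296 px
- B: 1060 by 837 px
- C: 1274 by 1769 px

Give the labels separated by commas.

C, A, B

Ratios: A = 1774 / 1296 ≈ 1.369; B = 1060 / 837 ≈ 1.266; C = 1769 / 1274 ≈ 1.389.
|Δ from 1.414|: A 0.045; B 0.148; C 0.025.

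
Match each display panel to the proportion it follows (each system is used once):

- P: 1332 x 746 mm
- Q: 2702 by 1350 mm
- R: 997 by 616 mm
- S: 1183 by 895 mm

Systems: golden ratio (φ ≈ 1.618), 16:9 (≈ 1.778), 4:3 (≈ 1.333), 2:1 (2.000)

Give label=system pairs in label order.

P = 1332/746 ≈ 1.786 → 16:9 (1.778)
Q = 2702/1350 ≈ 2.001 → 2:1 (2.000)
R = 997/616 ≈ 1.619 → golden ratio (1.618)
S = 1183/895 ≈ 1.322 → 4:3 (1.333)

P=16:9, Q=2:1, R=golden ratio, S=4:3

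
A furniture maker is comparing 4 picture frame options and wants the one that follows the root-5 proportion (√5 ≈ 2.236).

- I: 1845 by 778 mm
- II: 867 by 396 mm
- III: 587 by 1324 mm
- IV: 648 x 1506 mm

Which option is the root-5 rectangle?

Ratios (long/short): I ≈ 2.371; II ≈ 2.189; III ≈ 2.256; IV ≈ 2.324.
root-5 ≈ 2.236; option III is nearest (Δ 0.020).

III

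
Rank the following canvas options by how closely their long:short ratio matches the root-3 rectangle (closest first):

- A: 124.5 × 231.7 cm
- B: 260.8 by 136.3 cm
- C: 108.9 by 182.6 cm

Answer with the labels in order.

A: 231.7/124.5 ≈ 1.861 → |1.861 − 1.732| = 0.129
B: 260.8/136.3 ≈ 1.913 → |1.913 − 1.732| = 0.181
C: 182.6/108.9 ≈ 1.677 → |1.677 − 1.732| = 0.055

C, A, B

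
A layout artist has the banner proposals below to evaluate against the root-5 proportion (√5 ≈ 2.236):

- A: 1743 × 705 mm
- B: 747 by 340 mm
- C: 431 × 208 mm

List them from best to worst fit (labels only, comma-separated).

B, C, A

Ratios: A = 1743 / 705 ≈ 2.472; B = 747 / 340 ≈ 2.197; C = 431 / 208 ≈ 2.072.
|Δ from 2.236|: A 0.236; B 0.039; C 0.164.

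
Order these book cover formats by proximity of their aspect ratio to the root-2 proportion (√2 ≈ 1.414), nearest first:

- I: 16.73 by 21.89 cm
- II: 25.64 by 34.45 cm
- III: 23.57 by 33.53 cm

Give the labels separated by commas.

Ratios: I = 21.89 / 16.73 ≈ 1.308; II = 34.45 / 25.64 ≈ 1.344; III = 33.53 / 23.57 ≈ 1.423.
|Δ from 1.414|: I 0.106; II 0.070; III 0.009.

III, II, I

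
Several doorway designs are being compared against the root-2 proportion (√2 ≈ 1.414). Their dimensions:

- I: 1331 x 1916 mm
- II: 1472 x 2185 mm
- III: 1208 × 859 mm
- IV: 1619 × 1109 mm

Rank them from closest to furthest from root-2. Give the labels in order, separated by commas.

Ratios: I = 1916 / 1331 ≈ 1.440; II = 2185 / 1472 ≈ 1.484; III = 1208 / 859 ≈ 1.406; IV = 1619 / 1109 ≈ 1.460.
|Δ from 1.414|: I 0.026; II 0.070; III 0.008; IV 0.046.

III, I, IV, II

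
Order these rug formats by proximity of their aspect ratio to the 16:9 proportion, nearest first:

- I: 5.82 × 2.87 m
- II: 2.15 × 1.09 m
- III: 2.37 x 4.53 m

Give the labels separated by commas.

Ratios: I = 5.82 / 2.87 ≈ 2.028; II = 2.15 / 1.09 ≈ 1.972; III = 4.53 / 2.37 ≈ 1.911.
|Δ from 1.778|: I 0.250; II 0.194; III 0.133.

III, II, I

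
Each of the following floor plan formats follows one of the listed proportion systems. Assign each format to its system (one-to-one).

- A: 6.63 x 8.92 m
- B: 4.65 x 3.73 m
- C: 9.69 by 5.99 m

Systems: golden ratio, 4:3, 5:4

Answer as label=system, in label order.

Ratios: A ≈ 1.345; B ≈ 1.247; C ≈ 1.618.
Targets: golden ratio ≈ 1.618; 4:3 ≈ 1.333; 5:4 ≈ 1.250.

A=4:3, B=5:4, C=golden ratio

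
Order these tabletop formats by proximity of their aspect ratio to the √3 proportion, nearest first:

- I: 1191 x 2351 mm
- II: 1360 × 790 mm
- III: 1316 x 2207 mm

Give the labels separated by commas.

II, III, I

Ratios: I = 2351 / 1191 ≈ 1.974; II = 1360 / 790 ≈ 1.722; III = 2207 / 1316 ≈ 1.677.
|Δ from 1.732|: I 0.242; II 0.010; III 0.055.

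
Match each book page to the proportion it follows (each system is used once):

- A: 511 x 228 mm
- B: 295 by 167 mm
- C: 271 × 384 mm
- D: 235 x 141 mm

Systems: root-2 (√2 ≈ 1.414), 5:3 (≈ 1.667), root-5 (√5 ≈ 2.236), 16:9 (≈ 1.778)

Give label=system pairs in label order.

A=root-5, B=16:9, C=root-2, D=5:3

A = 511/228 ≈ 2.241 → root-5 (2.236)
B = 295/167 ≈ 1.766 → 16:9 (1.778)
C = 384/271 ≈ 1.417 → root-2 (1.414)
D = 235/141 ≈ 1.667 → 5:3 (1.667)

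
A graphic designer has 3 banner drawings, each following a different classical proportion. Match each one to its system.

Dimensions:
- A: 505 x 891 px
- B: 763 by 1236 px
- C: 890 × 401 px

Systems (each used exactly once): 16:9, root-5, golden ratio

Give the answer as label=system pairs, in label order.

A=16:9, B=golden ratio, C=root-5

Ratios: A ≈ 1.764; B ≈ 1.620; C ≈ 2.219.
Targets: 16:9 ≈ 1.778; root-5 ≈ 2.236; golden ratio ≈ 1.618.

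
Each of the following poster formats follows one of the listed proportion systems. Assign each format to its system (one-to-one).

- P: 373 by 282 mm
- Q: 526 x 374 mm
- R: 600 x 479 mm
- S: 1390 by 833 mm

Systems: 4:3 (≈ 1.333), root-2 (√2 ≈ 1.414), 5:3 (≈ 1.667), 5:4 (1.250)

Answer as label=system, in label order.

P=4:3, Q=root-2, R=5:4, S=5:3

Ratios: P ≈ 1.323; Q ≈ 1.406; R ≈ 1.253; S ≈ 1.669.
Targets: 4:3 ≈ 1.333; root-2 ≈ 1.414; 5:3 ≈ 1.667; 5:4 ≈ 1.250.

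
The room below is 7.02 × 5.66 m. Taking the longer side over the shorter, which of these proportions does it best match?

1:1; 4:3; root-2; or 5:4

5:4

Ratio = 7.02 / 5.66 ≈ 1.240.
Distances: 1:1 1.000 (Δ 0.240); 4:3 1.333 (Δ 0.093); root-2 1.414 (Δ 0.174); 5:4 1.250 (Δ 0.010).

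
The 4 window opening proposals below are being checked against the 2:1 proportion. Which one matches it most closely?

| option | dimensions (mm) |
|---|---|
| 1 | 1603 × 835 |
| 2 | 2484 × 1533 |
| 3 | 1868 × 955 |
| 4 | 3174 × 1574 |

Ratios (long/short): 1 ≈ 1.920; 2 ≈ 1.620; 3 ≈ 1.956; 4 ≈ 2.017.
2:1 ≈ 2.000; option 4 is nearest (Δ 0.017).

4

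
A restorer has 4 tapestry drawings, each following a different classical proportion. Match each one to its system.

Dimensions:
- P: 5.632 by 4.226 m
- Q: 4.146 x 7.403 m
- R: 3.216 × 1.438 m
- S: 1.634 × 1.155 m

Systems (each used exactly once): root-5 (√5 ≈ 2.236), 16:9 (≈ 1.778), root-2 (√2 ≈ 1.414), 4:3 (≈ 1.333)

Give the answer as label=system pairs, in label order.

P=4:3, Q=16:9, R=root-5, S=root-2

Ratios: P ≈ 1.333; Q ≈ 1.786; R ≈ 2.236; S ≈ 1.415.
Targets: root-5 ≈ 2.236; 16:9 ≈ 1.778; root-2 ≈ 1.414; 4:3 ≈ 1.333.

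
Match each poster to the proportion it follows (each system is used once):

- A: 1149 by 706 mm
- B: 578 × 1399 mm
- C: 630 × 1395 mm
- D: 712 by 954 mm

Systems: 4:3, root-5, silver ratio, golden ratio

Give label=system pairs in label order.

A=golden ratio, B=silver ratio, C=root-5, D=4:3

A = 1149/706 ≈ 1.627 → golden ratio (1.618)
B = 1399/578 ≈ 2.420 → silver ratio (2.414)
C = 1395/630 ≈ 2.214 → root-5 (2.236)
D = 954/712 ≈ 1.340 → 4:3 (1.333)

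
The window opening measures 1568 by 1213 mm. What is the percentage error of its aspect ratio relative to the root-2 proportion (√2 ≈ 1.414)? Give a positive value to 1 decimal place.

Ratio = 1568 / 1213 ≈ 1.2927.
Ideal root-2 ≈ 1.4142. |1.2927 − 1.4142| / 1.4142 ≈ 8.59% → 8.6%.

8.6%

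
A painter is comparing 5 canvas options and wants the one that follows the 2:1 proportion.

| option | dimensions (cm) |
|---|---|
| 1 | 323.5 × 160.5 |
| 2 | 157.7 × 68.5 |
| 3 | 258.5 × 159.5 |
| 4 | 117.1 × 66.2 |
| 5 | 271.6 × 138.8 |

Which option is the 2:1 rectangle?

1

Target 2:1 ≈ 2.000.
1: 2.016 (Δ0.016)  2: 2.302 (Δ0.302)  3: 1.621 (Δ0.379)  4: 1.769 (Δ0.231)  5: 1.957 (Δ0.043)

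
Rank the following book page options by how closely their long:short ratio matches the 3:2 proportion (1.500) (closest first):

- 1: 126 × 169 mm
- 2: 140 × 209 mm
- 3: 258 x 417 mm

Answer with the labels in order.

2, 3, 1

Ratios: 1 = 169 / 126 ≈ 1.341; 2 = 209 / 140 ≈ 1.493; 3 = 417 / 258 ≈ 1.616.
|Δ from 1.500|: 1 0.159; 2 0.007; 3 0.116.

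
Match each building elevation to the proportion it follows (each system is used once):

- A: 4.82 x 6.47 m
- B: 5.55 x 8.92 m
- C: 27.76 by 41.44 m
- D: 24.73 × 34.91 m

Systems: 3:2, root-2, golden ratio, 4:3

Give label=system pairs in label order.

A=4:3, B=golden ratio, C=3:2, D=root-2

A = 6.47/4.82 ≈ 1.342 → 4:3 (1.333)
B = 8.92/5.55 ≈ 1.607 → golden ratio (1.618)
C = 41.44/27.76 ≈ 1.493 → 3:2 (1.500)
D = 34.91/24.73 ≈ 1.412 → root-2 (1.414)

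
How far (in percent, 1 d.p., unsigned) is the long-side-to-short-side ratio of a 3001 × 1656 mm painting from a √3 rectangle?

Ratio = 3001 / 1656 ≈ 1.8122.
Ideal root-3 ≈ 1.7321. |1.8122 − 1.7321| / 1.7321 ≈ 4.62% → 4.6%.

4.6%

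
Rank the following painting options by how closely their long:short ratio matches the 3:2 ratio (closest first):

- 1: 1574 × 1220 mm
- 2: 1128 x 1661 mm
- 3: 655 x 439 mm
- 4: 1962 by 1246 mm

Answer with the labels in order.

3, 2, 4, 1

Ratios: 1 = 1574 / 1220 ≈ 1.290; 2 = 1661 / 1128 ≈ 1.473; 3 = 655 / 439 ≈ 1.492; 4 = 1962 / 1246 ≈ 1.575.
|Δ from 1.500|: 1 0.210; 2 0.027; 3 0.008; 4 0.075.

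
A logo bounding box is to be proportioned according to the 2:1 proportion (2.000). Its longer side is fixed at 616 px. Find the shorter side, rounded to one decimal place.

308.0 px

2:1 = 2.00000.
Shorter side = 616 ÷ 2.00000 ≈ 308.000 → 308.0 px.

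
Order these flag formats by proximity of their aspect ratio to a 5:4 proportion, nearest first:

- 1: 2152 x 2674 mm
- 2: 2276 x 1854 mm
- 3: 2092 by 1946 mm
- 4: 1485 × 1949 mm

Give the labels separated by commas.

1, 2, 4, 3

Ratios: 1 = 2674 / 2152 ≈ 1.243; 2 = 2276 / 1854 ≈ 1.228; 3 = 2092 / 1946 ≈ 1.075; 4 = 1949 / 1485 ≈ 1.312.
|Δ from 1.250|: 1 0.007; 2 0.022; 3 0.175; 4 0.062.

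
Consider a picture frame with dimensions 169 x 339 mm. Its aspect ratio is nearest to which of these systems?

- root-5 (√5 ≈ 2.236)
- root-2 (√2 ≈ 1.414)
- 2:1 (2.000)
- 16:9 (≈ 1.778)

2:1

339/169 ≈ 2.006. Nearest candidates are 2:1 (2.000, off by 0.006) and 16:9 (1.778, off by 0.228).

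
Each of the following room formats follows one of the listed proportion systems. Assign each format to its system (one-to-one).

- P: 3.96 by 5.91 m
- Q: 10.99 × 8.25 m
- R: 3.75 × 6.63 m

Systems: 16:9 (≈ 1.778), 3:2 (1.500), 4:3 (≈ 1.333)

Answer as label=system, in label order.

P=3:2, Q=4:3, R=16:9

Ratios: P ≈ 1.492; Q ≈ 1.332; R ≈ 1.768.
Targets: 16:9 ≈ 1.778; 3:2 ≈ 1.500; 4:3 ≈ 1.333.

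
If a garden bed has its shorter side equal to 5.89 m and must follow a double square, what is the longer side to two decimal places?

2:1 = 2.00000.
Longer side = 5.89 × 2.00000 ≈ 11.7800 → 11.78 m.

11.78 m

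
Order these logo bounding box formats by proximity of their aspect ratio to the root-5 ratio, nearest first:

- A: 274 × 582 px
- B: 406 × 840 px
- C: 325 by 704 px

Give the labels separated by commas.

A: 582/274 ≈ 2.124 → |2.124 − 2.236| = 0.112
B: 840/406 ≈ 2.069 → |2.069 − 2.236| = 0.167
C: 704/325 ≈ 2.166 → |2.166 − 2.236| = 0.070

C, A, B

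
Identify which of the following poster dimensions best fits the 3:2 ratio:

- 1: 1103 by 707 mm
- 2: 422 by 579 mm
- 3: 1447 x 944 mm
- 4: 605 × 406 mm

Target 3:2 ≈ 1.500.
1: 1.560 (Δ0.060)  2: 1.372 (Δ0.128)  3: 1.533 (Δ0.033)  4: 1.490 (Δ0.010)

4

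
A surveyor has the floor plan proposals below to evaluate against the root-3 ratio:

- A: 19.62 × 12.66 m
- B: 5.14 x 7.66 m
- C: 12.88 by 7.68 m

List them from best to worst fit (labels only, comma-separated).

C, A, B

A: 19.62/12.66 ≈ 1.550 → |1.550 − 1.732| = 0.182
B: 7.66/5.14 ≈ 1.490 → |1.490 − 1.732| = 0.242
C: 12.88/7.68 ≈ 1.677 → |1.677 − 1.732| = 0.055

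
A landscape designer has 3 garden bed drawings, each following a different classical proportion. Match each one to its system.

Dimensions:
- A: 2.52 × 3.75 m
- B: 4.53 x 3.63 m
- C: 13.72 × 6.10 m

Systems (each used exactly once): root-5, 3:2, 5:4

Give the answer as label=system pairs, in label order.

Ratios: A ≈ 1.488; B ≈ 1.248; C ≈ 2.249.
Targets: root-5 ≈ 2.236; 3:2 ≈ 1.500; 5:4 ≈ 1.250.

A=3:2, B=5:4, C=root-5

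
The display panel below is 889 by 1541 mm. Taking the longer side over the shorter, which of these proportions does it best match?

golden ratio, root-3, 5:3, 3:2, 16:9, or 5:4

1541/889 ≈ 1.733. Nearest candidates are root-3 (1.732, off by 0.001) and 16:9 (1.778, off by 0.045).

root-3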